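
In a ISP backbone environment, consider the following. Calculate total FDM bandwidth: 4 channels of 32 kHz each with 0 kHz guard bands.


Given: 4 channels, 32 kHz each, guard = 0 kHz
Channel bandwidth = 4 * 32 = 128 kHz
Guard bands = 3 gaps * 0 kHz = 0 kHz
Total = 128 + 0 = 128 kHz

128


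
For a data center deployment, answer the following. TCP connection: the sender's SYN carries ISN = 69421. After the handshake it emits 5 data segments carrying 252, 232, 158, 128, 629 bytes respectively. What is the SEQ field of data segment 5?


The SYN occupies sequence number ISN = 69421, so the first data byte is ISN + 1 = 69422.
SEQ of data segment i = (ISN + 1) + sum of payload sizes of segments 1..i-1.
Segment 1: SEQ = 69422, payload = 252 bytes
Segment 2: SEQ = 69674, payload = 232 bytes
Segment 3: SEQ = 69906, payload = 158 bytes
Segment 4: SEQ = 70064, payload = 128 bytes
Segment 5: SEQ = 70192, payload = 629 bytes
SEQ of segment 5 = 69422 + 252 + 232 + 158 + 128 = 70192

70192


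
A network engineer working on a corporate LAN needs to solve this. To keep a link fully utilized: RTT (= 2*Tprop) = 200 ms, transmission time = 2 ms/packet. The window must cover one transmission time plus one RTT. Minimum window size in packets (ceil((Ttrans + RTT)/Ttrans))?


Given: Ttrans = 2 ms, RTT = 200 ms (= 2 * Tprop, Tprop = 100 ms)
Time until first ACK returns = Ttrans + RTT = 2 + 200 = 202 ms
Need W * Ttrans >= Ttrans + RTT  ->  W >= (Ttrans + RTT) / Ttrans
(Ttrans + RTT) / Ttrans = 202 / 2 = 101
W_min = ceil(101) = 101

101


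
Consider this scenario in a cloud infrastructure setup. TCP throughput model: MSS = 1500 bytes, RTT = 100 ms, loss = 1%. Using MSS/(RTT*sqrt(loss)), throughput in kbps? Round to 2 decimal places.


Given: MSS = 1500 bytes, RTT = 100 ms, loss = 1%
RTT in seconds = 100 / 1000 = 0.1
Loss rate = 1% = 0.01
sqrt(loss) = sqrt(0.01) = 0.1
Throughput (bytes/s) = 1500 / (0.1 * 0.1) = 150000.0000
Throughput (kbps) = 150000.0000 * 8 / 1000 = 1200.000000 -> 1200.00 kbps (2 dp)

1200.00


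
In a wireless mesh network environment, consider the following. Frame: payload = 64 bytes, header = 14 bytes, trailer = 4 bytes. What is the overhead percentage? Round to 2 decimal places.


Given: payload = 64 B, header = 14 B, trailer = 4 B
Overhead bytes = header + trailer = 14 + 4 = 18
Total frame = payload + overhead = 64 + 18 = 82
Overhead % = 18 / 82 * 100 = 21.9512% -> 21.95% (2 dp)

21.95


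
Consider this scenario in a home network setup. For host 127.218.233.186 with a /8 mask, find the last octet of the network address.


Given: IP = 127.218.233.186, prefix = /8
Subnet mask = 255.0.0.0
Last octet of IP: 186
Last octet of mask: 0
Network last octet = 186 AND 0 = 0

0


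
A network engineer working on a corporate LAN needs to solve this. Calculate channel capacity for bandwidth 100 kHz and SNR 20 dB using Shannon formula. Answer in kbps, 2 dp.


Given: B = 100 kHz, SNR = 20 dB
SNR linear = 10^(20/10) = 100
1 + SNR = 101
log2(101) = 6.6582114828
C = 100 * 1000 * 6.6582114828 = 665821.1483 bps
C = 665.821148 kbps -> 665.82 kbps (2 dp)

665.82


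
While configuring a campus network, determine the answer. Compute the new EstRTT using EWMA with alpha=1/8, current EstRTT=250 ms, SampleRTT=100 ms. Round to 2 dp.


Given: EstRTT = 250 ms, SampleRTT = 100 ms, alpha = 1/8
New EstRTT = (1 - alpha) * EstRTT + alpha * SampleRTT
(7/8) * 250 = 218.75
(1/8) * 100 = 12.5
New EstRTT = 218.75 + 12.5 = 231.25 ms -> 231.25 ms (2 dp)

231.25


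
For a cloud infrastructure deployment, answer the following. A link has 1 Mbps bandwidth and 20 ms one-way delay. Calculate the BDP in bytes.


Given: bandwidth = 1 Mbps, delay = 20 ms
BDP in bits = 1 * 10^6 * 20 / 1000
BDP in bits = 20000
BDP in bytes = 20000 / 8 = 2500

2500


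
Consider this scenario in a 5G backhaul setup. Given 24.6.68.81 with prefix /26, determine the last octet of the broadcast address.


Given: IP = 24.6.68.81, prefix = /26
Host bits = 32 - 26 = 6
Network last octet = 81 AND mask = 64
Host part size = 2^6 - 1 = 63
Broadcast last octet = 64 OR 63 = 127

127


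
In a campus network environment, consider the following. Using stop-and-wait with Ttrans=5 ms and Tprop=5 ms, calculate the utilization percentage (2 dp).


Given: Ttrans = 5 ms, Tprop = 5 ms
RTT = 2 * Tprop = 2 * 5 = 10 ms
U = Ttrans / (Ttrans + RTT)
U = 5 / (5 + 10)
U = 5 / 15 = 0.333333
U% = 33.33%

33.33


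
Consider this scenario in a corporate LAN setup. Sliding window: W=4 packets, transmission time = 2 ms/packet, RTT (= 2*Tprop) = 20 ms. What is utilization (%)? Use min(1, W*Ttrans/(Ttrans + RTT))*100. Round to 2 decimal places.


Given: W = 4, Ttrans = 2 ms, RTT = 20 ms (= 2 * Tprop, Tprop = 10 ms)
Cycle time = Ttrans + RTT = 2 + 20 = 22 ms (first packet sent until its ACK returns)
W * Ttrans = 4 * 2 = 8 ms of sending per cycle
W * Ttrans / (Ttrans + RTT) = 8 / 22 = 0.363636
U = min(1, 0.363636) = 0.363636
U% = 36.36%

36.36


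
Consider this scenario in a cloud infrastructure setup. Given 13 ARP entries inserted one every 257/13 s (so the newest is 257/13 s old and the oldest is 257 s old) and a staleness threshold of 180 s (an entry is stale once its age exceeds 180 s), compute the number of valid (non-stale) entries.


Ages are k * 257/13 s for k = 1..13 (spacing = 19.7692 s).
Entry k is valid iff k * 257/13 <= 180 iff k <= 13 * 180 / 257 = 9.1051
n_valid = floor(9.1051) = 9
(n_stale = 13 - 9 = 4)

9


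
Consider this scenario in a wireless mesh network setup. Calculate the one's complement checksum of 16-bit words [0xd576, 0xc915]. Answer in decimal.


Given words: [0xd576, 0xc915]
Step 1: Sum all words
Raw sum = 54646 + 51477 = 106123
Step 2: Fold carry: (40587 + 1) = 40588
One's complement = ~40588 & 0xFFFF = 24947

24947


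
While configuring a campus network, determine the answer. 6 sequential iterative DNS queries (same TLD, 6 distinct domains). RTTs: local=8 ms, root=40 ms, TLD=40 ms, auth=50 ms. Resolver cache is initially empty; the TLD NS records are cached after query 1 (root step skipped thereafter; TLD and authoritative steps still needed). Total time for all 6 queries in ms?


Lookup 1 (cold cache): local + root + TLD + auth = 8 + 40 + 40 + 50 = 138 ms
Lookups 2..6 (TLD NS cached -> skip root; new domain -> still ask TLD and auth): local + TLD + auth = 8 + 40 + 50 = 98 ms each
Remaining 5 lookups: 5 * 98 = 490 ms
Total = 138 + 490 = 628 ms

628


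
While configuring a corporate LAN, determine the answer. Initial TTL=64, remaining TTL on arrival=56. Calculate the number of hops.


Given: initial TTL = 64, received TTL = 56
Hops = initial TTL - received TTL
Hops = 64 - 56 = 8

8


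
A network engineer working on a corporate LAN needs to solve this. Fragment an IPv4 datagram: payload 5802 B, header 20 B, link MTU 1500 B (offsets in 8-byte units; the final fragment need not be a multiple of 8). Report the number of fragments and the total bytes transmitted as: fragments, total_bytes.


Max data per non-final fragment = floor((MTU - header)/8)*8 = floor((1500 - 20)/8)*8 = floor(1480/8)*8 = 1480 B
Final fragment needs no 8-byte alignment: it can carry up to MTU - header = 1480 B
Non-final fragments needed = ceil((payload - 1480) / 1480) = ceil(4322/1480) = ceil(2.9203) = 3
Number of fragments = 3 + 1 = 4
Fragment sizes (data): 3 * 1480 B + 1362 B (last, 1362 <= 1480 OK)
Total bytes sent = payload + n_frags * header = 5802 + 4*20 = 5802 + 80 = 5882 B

4, 5882


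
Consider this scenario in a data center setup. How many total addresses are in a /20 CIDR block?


Given: CIDR prefix /20
Host bits = 32 - 20 = 12
Total addresses = 2^12 = 4096

4096


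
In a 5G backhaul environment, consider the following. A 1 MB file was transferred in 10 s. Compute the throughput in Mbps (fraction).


Given: file = 1 MB, time = 10 s
File in Mb = 1 * 8 = 8 Mb
Throughput = 8 / 10 Mbps
Throughput = 4/5 Mbps

4/5


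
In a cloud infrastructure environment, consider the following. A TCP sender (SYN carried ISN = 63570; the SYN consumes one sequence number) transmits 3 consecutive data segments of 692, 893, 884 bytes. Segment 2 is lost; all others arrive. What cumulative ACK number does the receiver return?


SYN uses sequence number 63570; first data byte = ISN + 1 = 63571.
Segment 1: SEQ = 63571, len = 692 B, covers [63571, 64262]
Segment 2: SEQ = 64263, len = 893 B, covers [64263, 65155] [LOST]
Segment 3: SEQ = 65156, len = 884 B, covers [65156, 66039]
In-order data received: bytes [63571, 64262] (segments 1..1).
Segment 2 missing -> gap begins at byte 64263; later segments buffered out of order.
Cumulative ACK = next expected in-order byte = 63571 + 692 = 64263

64263


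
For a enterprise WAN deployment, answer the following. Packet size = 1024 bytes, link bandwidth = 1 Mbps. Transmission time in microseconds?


Given: packet = 1024 bytes, bandwidth = 1 Mbps
Packet in bits = 1024 * 8 = 8192 bits
Bandwidth = 1 * 10^6 = 1000000 bps
Time = 8192 / 1000000 seconds
Time in us = 8192 * 10^6 / 1000000 = 8192

8192


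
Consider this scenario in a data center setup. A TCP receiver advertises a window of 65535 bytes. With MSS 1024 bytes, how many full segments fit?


Given: RWND = 65535 bytes, MSS = 1024 bytes
Full segments = floor(RWND / MSS)
Full segments = floor(65535 / 1024)
Full segments = floor(63.999) = 63

63


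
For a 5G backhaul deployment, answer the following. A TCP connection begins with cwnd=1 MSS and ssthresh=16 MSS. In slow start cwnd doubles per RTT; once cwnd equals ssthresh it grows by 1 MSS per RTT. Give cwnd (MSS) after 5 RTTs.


RTT 0: cwnd = 1 MSS (initial)
RTT 1: cwnd = 2 MSS (slow start, doubled)
RTT 2: cwnd = 4 MSS (slow start, doubled)
RTT 3: cwnd = 8 MSS (slow start, doubled)
RTT 4: cwnd = 16 MSS (slow start, doubled)
RTT 5: cwnd = 17 MSS (congestion avoidance, +1)

17


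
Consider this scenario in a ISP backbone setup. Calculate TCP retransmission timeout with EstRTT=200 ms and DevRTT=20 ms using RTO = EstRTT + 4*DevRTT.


Given: EstRTT = 200 ms, DevRTT = 20 ms
Timeout = EstRTT + 4 * DevRTT
4 * DevRTT = 4 * 20 = 80
Timeout = 200 + 80 = 280 ms

280


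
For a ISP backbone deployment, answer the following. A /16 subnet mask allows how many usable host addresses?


Given: subnet mask /16
Host bits = 32 - 16 = 16
Total addresses = 2^16 = 65536
Usable hosts = 65536 - 2 (network + broadcast) = 65534

65534


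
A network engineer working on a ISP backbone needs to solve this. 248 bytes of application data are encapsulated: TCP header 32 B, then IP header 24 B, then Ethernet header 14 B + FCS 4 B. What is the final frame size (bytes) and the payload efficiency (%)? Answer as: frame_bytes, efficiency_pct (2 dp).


TCP segment = 248 + 32 = 280 B
IP packet = 280 + 24 = 304 B
Ethernet frame = 304 + 14 + 4 = 322 B
Efficiency = app / frame = 248 / 322 = 0.770186 = 77.0186% -> 77.02% (2 dp)

322, 77.02


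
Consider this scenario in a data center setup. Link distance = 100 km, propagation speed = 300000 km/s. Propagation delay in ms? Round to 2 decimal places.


Given: distance = 100 km, speed = 300000 km/s
Delay = distance / speed = 100 / 300000 seconds
Delay in ms = 100 * 1000 / 300000
Delay = 0.3333 ms
Rounded to 2 dp = 0.33 ms

0.33


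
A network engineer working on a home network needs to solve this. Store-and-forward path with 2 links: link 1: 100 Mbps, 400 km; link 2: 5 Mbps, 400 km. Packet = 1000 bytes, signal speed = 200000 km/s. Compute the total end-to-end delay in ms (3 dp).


Packet = 1000 bytes = 8000 bits. Store-and-forward: sum (t_trans + t_prop) per link.
Link 1: t_trans = 8000/(100*10^6) s = 0.0800 ms; t_prop = 400/200000 s = 2.0000 ms; subtotal = 2.0800 ms
Link 2: t_trans = 8000/(5*10^6) s = 1.6000 ms; t_prop = 400/200000 s = 2.0000 ms; subtotal = 3.6000 ms
End-to-end = 2.0800 + 3.6000 = 5.6800 ms -> 5.680 ms (3 dp)

5.680


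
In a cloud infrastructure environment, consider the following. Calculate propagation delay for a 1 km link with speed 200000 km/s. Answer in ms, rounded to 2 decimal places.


Given: distance = 1 km, speed = 200000 km/s
Delay = distance / speed = 1 / 200000 seconds
Delay in ms = 1 * 1000 / 200000
Delay = 0.0050 ms
Rounded to 2 dp = 0.01 ms

0.01


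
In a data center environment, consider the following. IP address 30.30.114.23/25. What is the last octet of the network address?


Given: IP = 30.30.114.23, prefix = /25
Subnet mask = 255.255.255.128
Last octet of IP: 23
Last octet of mask: 128
Network last octet = 23 AND 128 = 0

0


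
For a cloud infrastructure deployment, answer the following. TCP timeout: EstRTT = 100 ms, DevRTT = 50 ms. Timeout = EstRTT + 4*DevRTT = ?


Given: EstRTT = 100 ms, DevRTT = 50 ms
Timeout = EstRTT + 4 * DevRTT
4 * DevRTT = 4 * 50 = 200
Timeout = 100 + 200 = 300 ms

300


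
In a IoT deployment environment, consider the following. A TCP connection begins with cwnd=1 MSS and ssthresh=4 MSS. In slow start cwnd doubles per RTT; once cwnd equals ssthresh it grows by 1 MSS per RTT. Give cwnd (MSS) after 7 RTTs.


RTT 0: cwnd = 1 MSS (initial)
RTT 1: cwnd = 2 MSS (slow start, doubled)
RTT 2: cwnd = 4 MSS (slow start, doubled)
RTT 3: cwnd = 5 MSS (congestion avoidance, +1)
RTT 4: cwnd = 6 MSS (congestion avoidance, +1)
RTT 5: cwnd = 7 MSS (congestion avoidance, +1)
RTT 6: cwnd = 8 MSS (congestion avoidance, +1)
RTT 7: cwnd = 9 MSS (congestion avoidance, +1)

9


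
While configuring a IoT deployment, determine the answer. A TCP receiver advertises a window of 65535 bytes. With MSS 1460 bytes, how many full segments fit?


Given: RWND = 65535 bytes, MSS = 1460 bytes
Full segments = floor(RWND / MSS)
Full segments = floor(65535 / 1460)
Full segments = floor(44.887) = 44

44


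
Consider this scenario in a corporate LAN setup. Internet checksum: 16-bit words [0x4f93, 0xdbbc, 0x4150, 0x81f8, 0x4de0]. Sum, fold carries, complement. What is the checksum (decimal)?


Given words: [0x4f93, 0xdbbc, 0x4150, 0x81f8, 0x4de0]
Step 1: Sum all words
Raw sum = 20371 + 56252 + 16720 + 33272 + 19936 = 146551
Step 2: Fold carry: (15479 + 2) = 15481
One's complement = ~15481 & 0xFFFF = 50054

50054


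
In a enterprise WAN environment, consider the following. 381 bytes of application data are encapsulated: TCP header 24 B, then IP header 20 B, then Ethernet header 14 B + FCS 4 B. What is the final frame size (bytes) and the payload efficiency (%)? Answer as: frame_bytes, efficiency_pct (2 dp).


TCP segment = 381 + 24 = 405 B
IP packet = 405 + 20 = 425 B
Ethernet frame = 425 + 14 + 4 = 443 B
Efficiency = app / frame = 381 / 443 = 0.860045 = 86.0045% -> 86.00% (2 dp)

443, 86.00


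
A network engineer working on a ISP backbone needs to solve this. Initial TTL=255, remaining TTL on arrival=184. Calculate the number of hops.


Given: initial TTL = 255, received TTL = 184
Hops = initial TTL - received TTL
Hops = 255 - 184 = 71

71


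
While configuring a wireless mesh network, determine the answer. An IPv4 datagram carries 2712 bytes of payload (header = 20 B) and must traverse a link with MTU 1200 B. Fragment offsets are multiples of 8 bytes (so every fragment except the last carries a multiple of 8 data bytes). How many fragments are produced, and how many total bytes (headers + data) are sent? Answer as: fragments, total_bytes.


Max data per non-final fragment = floor((MTU - header)/8)*8 = floor((1200 - 20)/8)*8 = floor(1180/8)*8 = 1176 B
Final fragment needs no 8-byte alignment: it can carry up to MTU - header = 1180 B
Non-final fragments needed = ceil((payload - 1180) / 1176) = ceil(1532/1176) = ceil(1.3027) = 2
Number of fragments = 2 + 1 = 3
Fragment sizes (data): 2 * 1176 B + 360 B (last, 360 <= 1180 OK)
Total bytes sent = payload + n_frags * header = 2712 + 3*20 = 2712 + 60 = 2772 B

3, 2772


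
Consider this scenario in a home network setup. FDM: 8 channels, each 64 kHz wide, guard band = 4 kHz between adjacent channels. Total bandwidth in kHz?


Given: 8 channels, 64 kHz each, guard = 4 kHz
Channel bandwidth = 8 * 64 = 512 kHz
Guard bands = 7 gaps * 4 kHz = 28 kHz
Total = 512 + 28 = 540 kHz

540


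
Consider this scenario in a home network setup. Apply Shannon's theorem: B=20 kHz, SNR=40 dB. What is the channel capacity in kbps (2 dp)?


Given: B = 20 kHz, SNR = 40 dB
SNR linear = 10^(40/10) = 10000
1 + SNR = 10001
log2(10001) = 13.2878566418
C = 20 * 1000 * 13.2878566418 = 265757.1328 bps
C = 265.757133 kbps -> 265.76 kbps (2 dp)

265.76


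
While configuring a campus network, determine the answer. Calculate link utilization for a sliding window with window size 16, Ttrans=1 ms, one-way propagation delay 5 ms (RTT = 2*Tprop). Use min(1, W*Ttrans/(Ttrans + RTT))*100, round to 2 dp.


Given: W = 16, Ttrans = 1 ms, RTT = 10 ms (= 2 * Tprop, Tprop = 5 ms)
Cycle time = Ttrans + RTT = 1 + 10 = 11 ms (first packet sent until its ACK returns)
W * Ttrans = 16 * 1 = 16 ms of sending per cycle
W * Ttrans / (Ttrans + RTT) = 16 / 11 = 1.454545
U = min(1, 1.454545) = 1.000000
U% = 100.00%

100.00


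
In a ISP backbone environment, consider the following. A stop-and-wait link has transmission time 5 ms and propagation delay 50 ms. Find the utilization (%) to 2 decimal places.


Given: Ttrans = 5 ms, Tprop = 50 ms
RTT = 2 * Tprop = 2 * 50 = 100 ms
U = Ttrans / (Ttrans + RTT)
U = 5 / (5 + 100)
U = 5 / 105 = 0.047619
U% = 4.76%

4.76


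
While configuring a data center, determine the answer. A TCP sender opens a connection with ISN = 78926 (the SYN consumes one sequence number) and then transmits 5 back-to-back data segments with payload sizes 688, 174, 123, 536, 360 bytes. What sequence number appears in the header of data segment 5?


The SYN occupies sequence number ISN = 78926, so the first data byte is ISN + 1 = 78927.
SEQ of data segment i = (ISN + 1) + sum of payload sizes of segments 1..i-1.
Segment 1: SEQ = 78927, payload = 688 bytes
Segment 2: SEQ = 79615, payload = 174 bytes
Segment 3: SEQ = 79789, payload = 123 bytes
Segment 4: SEQ = 79912, payload = 536 bytes
Segment 5: SEQ = 80448, payload = 360 bytes
SEQ of segment 5 = 78927 + 688 + 174 + 123 + 536 = 80448

80448


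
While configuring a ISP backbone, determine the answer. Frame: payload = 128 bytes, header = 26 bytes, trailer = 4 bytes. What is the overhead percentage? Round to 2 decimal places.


Given: payload = 128 B, header = 26 B, trailer = 4 B
Overhead bytes = header + trailer = 26 + 4 = 30
Total frame = payload + overhead = 128 + 30 = 158
Overhead % = 30 / 158 * 100 = 18.9873% -> 18.99% (2 dp)

18.99


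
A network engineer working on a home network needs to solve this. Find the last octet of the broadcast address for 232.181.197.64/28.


Given: IP = 232.181.197.64, prefix = /28
Host bits = 32 - 28 = 4
Network last octet = 64 AND mask = 64
Host part size = 2^4 - 1 = 15
Broadcast last octet = 64 OR 15 = 79

79


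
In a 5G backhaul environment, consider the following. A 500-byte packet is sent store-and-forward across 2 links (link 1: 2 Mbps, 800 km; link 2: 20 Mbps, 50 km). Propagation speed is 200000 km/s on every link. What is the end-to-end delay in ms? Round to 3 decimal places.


Packet = 500 bytes = 4000 bits. Store-and-forward: sum (t_trans + t_prop) per link.
Link 1: t_trans = 4000/(2*10^6) s = 2.0000 ms; t_prop = 800/200000 s = 4.0000 ms; subtotal = 6.0000 ms
Link 2: t_trans = 4000/(20*10^6) s = 0.2000 ms; t_prop = 50/200000 s = 0.2500 ms; subtotal = 0.4500 ms
End-to-end = 6.0000 + 0.4500 = 6.4500 ms -> 6.450 ms (3 dp)

6.450


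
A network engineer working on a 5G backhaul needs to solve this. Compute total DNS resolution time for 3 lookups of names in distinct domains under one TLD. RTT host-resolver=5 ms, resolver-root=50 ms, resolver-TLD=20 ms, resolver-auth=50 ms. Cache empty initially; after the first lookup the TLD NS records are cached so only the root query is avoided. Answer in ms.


Lookup 1 (cold cache): local + root + TLD + auth = 5 + 50 + 20 + 50 = 125 ms
Lookups 2..3 (TLD NS cached -> skip root; new domain -> still ask TLD and auth): local + TLD + auth = 5 + 20 + 50 = 75 ms each
Remaining 2 lookups: 2 * 75 = 150 ms
Total = 125 + 150 = 275 ms

275


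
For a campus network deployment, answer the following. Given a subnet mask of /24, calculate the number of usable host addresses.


Given: subnet mask /24
Host bits = 32 - 24 = 8
Total addresses = 2^8 = 256
Usable hosts = 256 - 2 (network + broadcast) = 254

254


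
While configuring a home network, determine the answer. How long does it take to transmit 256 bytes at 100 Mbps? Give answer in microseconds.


Given: packet = 256 bytes, bandwidth = 100 Mbps
Packet in bits = 256 * 8 = 2048 bits
Bandwidth = 100 * 10^6 = 100000000 bps
Time = 2048 / 100000000 seconds
Time in us = 2048 * 10^6 / 100000000 = 20.48

20.48


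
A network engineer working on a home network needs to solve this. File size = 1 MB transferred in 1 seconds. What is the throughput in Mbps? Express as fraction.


Given: file = 1 MB, time = 1 s
File in Mb = 1 * 8 = 8 Mb
Throughput = 8 / 1 Mbps
Throughput = 8 Mbps

8


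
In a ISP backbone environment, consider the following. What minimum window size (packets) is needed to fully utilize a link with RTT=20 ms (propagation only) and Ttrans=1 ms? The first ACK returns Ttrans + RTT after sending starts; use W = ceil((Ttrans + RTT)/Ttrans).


Given: Ttrans = 1 ms, RTT = 20 ms (= 2 * Tprop, Tprop = 10 ms)
Time until first ACK returns = Ttrans + RTT = 1 + 20 = 21 ms
Need W * Ttrans >= Ttrans + RTT  ->  W >= (Ttrans + RTT) / Ttrans
(Ttrans + RTT) / Ttrans = 21 / 1 = 21
W_min = ceil(21) = 21

21


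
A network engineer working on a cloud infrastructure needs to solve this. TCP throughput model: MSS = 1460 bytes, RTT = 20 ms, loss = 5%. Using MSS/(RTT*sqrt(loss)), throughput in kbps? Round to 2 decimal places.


Given: MSS = 1460 bytes, RTT = 20 ms, loss = 5%
RTT in seconds = 20 / 1000 = 0.02
Loss rate = 5% = 0.05
sqrt(loss) = sqrt(0.05) = 0.223606797750
Throughput (bytes/s) = 1460 / (0.02 * 0.223606797750) = 326465.9247
Throughput (kbps) = 326465.9247 * 8 / 1000 = 2611.727398 -> 2611.73 kbps (2 dp)

2611.73


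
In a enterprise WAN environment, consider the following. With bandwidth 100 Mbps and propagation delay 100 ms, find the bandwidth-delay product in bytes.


Given: bandwidth = 100 Mbps, delay = 100 ms
BDP in bits = 100 * 10^6 * 100 / 1000
BDP in bits = 10000000
BDP in bytes = 10000000 / 8 = 1250000

1250000


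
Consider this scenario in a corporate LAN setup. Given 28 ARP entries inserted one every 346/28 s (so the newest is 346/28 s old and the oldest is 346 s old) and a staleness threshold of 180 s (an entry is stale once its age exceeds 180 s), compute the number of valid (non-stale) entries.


Ages are k * 346/28 s for k = 1..28 (spacing = 12.3571 s).
Entry k is valid iff k * 346/28 <= 180 iff k <= 28 * 180 / 346 = 14.5665
n_valid = floor(14.5665) = 14
(n_stale = 28 - 14 = 14)

14


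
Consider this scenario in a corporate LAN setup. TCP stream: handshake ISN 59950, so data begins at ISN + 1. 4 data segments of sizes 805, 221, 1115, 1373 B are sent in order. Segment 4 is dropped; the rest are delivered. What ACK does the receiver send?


SYN uses sequence number 59950; first data byte = ISN + 1 = 59951.
Segment 1: SEQ = 59951, len = 805 B, covers [59951, 60755]
Segment 2: SEQ = 60756, len = 221 B, covers [60756, 60976]
Segment 3: SEQ = 60977, len = 1115 B, covers [60977, 62091]
Segment 4: SEQ = 62092, len = 1373 B, covers [62092, 63464] [LOST]
In-order data received: bytes [59951, 62091] (segments 1..3).
Segment 4 missing -> gap begins at byte 62092.
Cumulative ACK = next expected in-order byte = 59951 + 805 + 221 + 1115 = 62092

62092


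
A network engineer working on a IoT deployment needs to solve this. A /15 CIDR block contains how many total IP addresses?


Given: CIDR prefix /15
Host bits = 32 - 15 = 17
Total addresses = 2^17 = 131072

131072


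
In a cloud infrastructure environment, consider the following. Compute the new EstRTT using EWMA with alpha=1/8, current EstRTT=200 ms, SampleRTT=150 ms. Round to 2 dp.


Given: EstRTT = 200 ms, SampleRTT = 150 ms, alpha = 1/8
New EstRTT = (1 - alpha) * EstRTT + alpha * SampleRTT
(7/8) * 200 = 175
(1/8) * 150 = 18.75
New EstRTT = 175 + 18.75 = 193.75 ms -> 193.75 ms (2 dp)

193.75


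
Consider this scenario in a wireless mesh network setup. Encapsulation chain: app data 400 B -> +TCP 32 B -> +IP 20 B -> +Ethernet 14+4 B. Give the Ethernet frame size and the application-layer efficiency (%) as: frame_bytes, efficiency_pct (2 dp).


TCP segment = 400 + 32 = 432 B
IP packet = 432 + 20 = 452 B
Ethernet frame = 452 + 14 + 4 = 470 B
Efficiency = app / frame = 400 / 470 = 0.851064 = 85.1064% -> 85.11% (2 dp)

470, 85.11


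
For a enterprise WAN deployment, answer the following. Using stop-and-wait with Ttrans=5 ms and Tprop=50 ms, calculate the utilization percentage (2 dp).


Given: Ttrans = 5 ms, Tprop = 50 ms
RTT = 2 * Tprop = 2 * 50 = 100 ms
U = Ttrans / (Ttrans + RTT)
U = 5 / (5 + 100)
U = 5 / 105 = 0.047619
U% = 4.76%

4.76


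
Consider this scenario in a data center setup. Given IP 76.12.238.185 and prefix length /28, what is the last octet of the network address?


Given: IP = 76.12.238.185, prefix = /28
Subnet mask = 255.255.255.240
Last octet of IP: 185
Last octet of mask: 240
Network last octet = 185 AND 240 = 176

176


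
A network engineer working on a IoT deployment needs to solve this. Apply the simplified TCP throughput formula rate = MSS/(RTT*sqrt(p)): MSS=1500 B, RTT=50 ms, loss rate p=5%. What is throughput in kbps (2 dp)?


Given: MSS = 1500 bytes, RTT = 50 ms, loss = 5%
RTT in seconds = 50 / 1000 = 0.05
Loss rate = 5% = 0.05
sqrt(loss) = sqrt(0.05) = 0.223606797750
Throughput (bytes/s) = 1500 / (0.05 * 0.223606797750) = 134164.0786
Throughput (kbps) = 134164.0786 * 8 / 1000 = 1073.312629 -> 1073.31 kbps (2 dp)

1073.31


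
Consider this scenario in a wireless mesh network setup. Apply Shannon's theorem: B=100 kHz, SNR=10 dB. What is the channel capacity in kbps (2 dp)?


Given: B = 100 kHz, SNR = 10 dB
SNR linear = 10^(10/10) = 10
1 + SNR = 11
log2(11) = 3.4594316186
C = 100 * 1000 * 3.4594316186 = 345943.1619 bps
C = 345.943162 kbps -> 345.94 kbps (2 dp)

345.94


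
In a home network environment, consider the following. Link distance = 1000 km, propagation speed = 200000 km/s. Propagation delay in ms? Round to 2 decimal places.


Given: distance = 1000 km, speed = 200000 km/s
Delay = distance / speed = 1000 / 200000 seconds
Delay in ms = 1000 * 1000 / 200000
Delay = 5.0000 ms
Rounded to 2 dp = 5.00 ms

5.00


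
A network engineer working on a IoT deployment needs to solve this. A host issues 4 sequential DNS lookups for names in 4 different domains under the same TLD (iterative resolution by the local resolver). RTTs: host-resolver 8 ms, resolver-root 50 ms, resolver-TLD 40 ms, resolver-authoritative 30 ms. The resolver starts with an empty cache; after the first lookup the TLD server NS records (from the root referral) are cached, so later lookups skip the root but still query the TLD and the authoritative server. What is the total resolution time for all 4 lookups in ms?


Lookup 1 (cold cache): local + root + TLD + auth = 8 + 50 + 40 + 30 = 128 ms
Lookups 2..4 (TLD NS cached -> skip root; new domain -> still ask TLD and auth): local + TLD + auth = 8 + 40 + 30 = 78 ms each
Remaining 3 lookups: 3 * 78 = 234 ms
Total = 128 + 234 = 362 ms

362


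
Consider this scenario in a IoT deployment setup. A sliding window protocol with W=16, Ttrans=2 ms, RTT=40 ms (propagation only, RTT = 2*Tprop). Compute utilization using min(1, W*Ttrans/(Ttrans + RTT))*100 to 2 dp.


Given: W = 16, Ttrans = 2 ms, RTT = 40 ms (= 2 * Tprop, Tprop = 20 ms)
Cycle time = Ttrans + RTT = 2 + 40 = 42 ms (first packet sent until its ACK returns)
W * Ttrans = 16 * 2 = 32 ms of sending per cycle
W * Ttrans / (Ttrans + RTT) = 32 / 42 = 0.761905
U = min(1, 0.761905) = 0.761905
U% = 76.19%

76.19


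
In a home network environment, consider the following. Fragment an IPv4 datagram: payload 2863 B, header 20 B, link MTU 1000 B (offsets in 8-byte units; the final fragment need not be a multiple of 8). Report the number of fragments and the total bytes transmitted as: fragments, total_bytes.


Max data per non-final fragment = floor((MTU - header)/8)*8 = floor((1000 - 20)/8)*8 = floor(980/8)*8 = 976 B
Final fragment needs no 8-byte alignment: it can carry up to MTU - header = 980 B
Non-final fragments needed = ceil((payload - 980) / 976) = ceil(1883/976) = ceil(1.9293) = 2
Number of fragments = 2 + 1 = 3
Fragment sizes (data): 2 * 976 B + 911 B (last, 911 <= 980 OK)
Total bytes sent = payload + n_frags * header = 2863 + 3*20 = 2863 + 60 = 2923 B

3, 2923


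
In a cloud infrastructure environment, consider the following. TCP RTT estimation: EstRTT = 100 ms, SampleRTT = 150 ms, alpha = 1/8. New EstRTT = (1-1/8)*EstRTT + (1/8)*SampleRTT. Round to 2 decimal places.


Given: EstRTT = 100 ms, SampleRTT = 150 ms, alpha = 1/8
New EstRTT = (1 - alpha) * EstRTT + alpha * SampleRTT
(7/8) * 100 = 87.5
(1/8) * 150 = 18.75
New EstRTT = 87.5 + 18.75 = 106.25 ms -> 106.25 ms (2 dp)

106.25


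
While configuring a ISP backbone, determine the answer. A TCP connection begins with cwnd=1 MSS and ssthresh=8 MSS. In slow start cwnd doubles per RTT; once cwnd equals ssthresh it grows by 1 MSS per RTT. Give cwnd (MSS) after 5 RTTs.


RTT 0: cwnd = 1 MSS (initial)
RTT 1: cwnd = 2 MSS (slow start, doubled)
RTT 2: cwnd = 4 MSS (slow start, doubled)
RTT 3: cwnd = 8 MSS (slow start, doubled)
RTT 4: cwnd = 9 MSS (congestion avoidance, +1)
RTT 5: cwnd = 10 MSS (congestion avoidance, +1)

10


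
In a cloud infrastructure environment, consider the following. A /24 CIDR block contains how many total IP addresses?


Given: CIDR prefix /24
Host bits = 32 - 24 = 8
Total addresses = 2^8 = 256

256


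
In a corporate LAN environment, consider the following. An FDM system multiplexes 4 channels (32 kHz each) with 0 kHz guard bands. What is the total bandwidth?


Given: 4 channels, 32 kHz each, guard = 0 kHz
Channel bandwidth = 4 * 32 = 128 kHz
Guard bands = 3 gaps * 0 kHz = 0 kHz
Total = 128 + 0 = 128 kHz

128


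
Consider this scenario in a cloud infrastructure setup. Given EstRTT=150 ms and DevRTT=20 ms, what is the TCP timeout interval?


Given: EstRTT = 150 ms, DevRTT = 20 ms
Timeout = EstRTT + 4 * DevRTT
4 * DevRTT = 4 * 20 = 80
Timeout = 150 + 80 = 230 ms

230


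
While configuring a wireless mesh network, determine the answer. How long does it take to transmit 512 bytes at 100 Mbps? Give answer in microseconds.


Given: packet = 512 bytes, bandwidth = 100 Mbps
Packet in bits = 512 * 8 = 4096 bits
Bandwidth = 100 * 10^6 = 100000000 bps
Time = 4096 / 100000000 seconds
Time in us = 4096 * 10^6 / 100000000 = 40.96

40.96


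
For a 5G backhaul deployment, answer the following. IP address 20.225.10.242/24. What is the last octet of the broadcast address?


Given: IP = 20.225.10.242, prefix = /24
Host bits = 32 - 24 = 8
Network last octet = 242 AND mask = 0
Host part size = 2^8 - 1 = 255
Broadcast last octet = 0 OR 255 = 255

255


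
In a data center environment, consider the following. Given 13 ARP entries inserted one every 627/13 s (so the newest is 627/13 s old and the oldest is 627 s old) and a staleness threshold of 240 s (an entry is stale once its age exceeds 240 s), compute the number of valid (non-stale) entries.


Ages are k * 627/13 s for k = 1..13 (spacing = 48.2308 s).
Entry k is valid iff k * 627/13 <= 240 iff k <= 13 * 240 / 627 = 4.9761
n_valid = floor(4.9761) = 4
(n_stale = 13 - 4 = 9)

4


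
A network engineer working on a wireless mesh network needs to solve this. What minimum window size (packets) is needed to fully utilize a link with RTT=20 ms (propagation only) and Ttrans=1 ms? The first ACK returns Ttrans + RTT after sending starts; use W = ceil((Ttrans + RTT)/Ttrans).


Given: Ttrans = 1 ms, RTT = 20 ms (= 2 * Tprop, Tprop = 10 ms)
Time until first ACK returns = Ttrans + RTT = 1 + 20 = 21 ms
Need W * Ttrans >= Ttrans + RTT  ->  W >= (Ttrans + RTT) / Ttrans
(Ttrans + RTT) / Ttrans = 21 / 1 = 21
W_min = ceil(21) = 21

21


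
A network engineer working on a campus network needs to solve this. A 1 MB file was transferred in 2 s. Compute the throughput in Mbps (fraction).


Given: file = 1 MB, time = 2 s
File in Mb = 1 * 8 = 8 Mb
Throughput = 8 / 2 Mbps
Throughput = 4 Mbps

4


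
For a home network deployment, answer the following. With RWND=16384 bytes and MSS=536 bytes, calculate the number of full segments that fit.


Given: RWND = 16384 bytes, MSS = 536 bytes
Full segments = floor(RWND / MSS)
Full segments = floor(16384 / 536)
Full segments = floor(30.5672) = 30

30


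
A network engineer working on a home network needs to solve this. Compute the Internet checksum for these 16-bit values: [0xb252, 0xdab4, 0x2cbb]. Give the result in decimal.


Given words: [0xb252, 0xdab4, 0x2cbb]
Step 1: Sum all words
Raw sum = 45650 + 55988 + 11451 = 113089
Step 2: Fold carry: (47553 + 1) = 47554
One's complement = ~47554 & 0xFFFF = 17981

17981


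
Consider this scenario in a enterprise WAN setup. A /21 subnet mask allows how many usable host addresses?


Given: subnet mask /21
Host bits = 32 - 21 = 11
Total addresses = 2^11 = 2048
Usable hosts = 2048 - 2 (network + broadcast) = 2046

2046


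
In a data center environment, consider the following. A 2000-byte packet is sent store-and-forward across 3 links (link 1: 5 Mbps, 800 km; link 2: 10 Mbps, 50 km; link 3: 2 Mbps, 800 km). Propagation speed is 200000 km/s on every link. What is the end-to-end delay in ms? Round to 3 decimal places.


Packet = 2000 bytes = 16000 bits. Store-and-forward: sum (t_trans + t_prop) per link.
Link 1: t_trans = 16000/(5*10^6) s = 3.2000 ms; t_prop = 800/200000 s = 4.0000 ms; subtotal = 7.2000 ms
Link 2: t_trans = 16000/(10*10^6) s = 1.6000 ms; t_prop = 50/200000 s = 0.2500 ms; subtotal = 1.8500 ms
Link 3: t_trans = 16000/(2*10^6) s = 8.0000 ms; t_prop = 800/200000 s = 4.0000 ms; subtotal = 12.0000 ms
End-to-end = 7.2000 + 1.8500 + 12.0000 = 21.0500 ms -> 21.050 ms (3 dp)

21.050


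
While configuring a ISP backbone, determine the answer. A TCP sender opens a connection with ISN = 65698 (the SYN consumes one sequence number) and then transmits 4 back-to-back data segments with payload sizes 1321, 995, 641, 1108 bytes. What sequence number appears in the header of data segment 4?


The SYN occupies sequence number ISN = 65698, so the first data byte is ISN + 1 = 65699.
SEQ of data segment i = (ISN + 1) + sum of payload sizes of segments 1..i-1.
Segment 1: SEQ = 65699, payload = 1321 bytes
Segment 2: SEQ = 67020, payload = 995 bytes
Segment 3: SEQ = 68015, payload = 641 bytes
Segment 4: SEQ = 68656, payload = 1108 bytes
SEQ of segment 4 = 65699 + 1321 + 995 + 641 = 68656

68656


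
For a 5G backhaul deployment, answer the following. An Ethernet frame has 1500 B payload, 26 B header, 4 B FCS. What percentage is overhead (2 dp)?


Given: payload = 1500 B, header = 26 B, trailer = 4 B
Overhead bytes = header + trailer = 26 + 4 = 30
Total frame = payload + overhead = 1500 + 30 = 1530
Overhead % = 30 / 1530 * 100 = 1.9608% -> 1.96% (2 dp)

1.96


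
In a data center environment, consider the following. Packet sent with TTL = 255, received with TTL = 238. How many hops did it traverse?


Given: initial TTL = 255, received TTL = 238
Hops = initial TTL - received TTL
Hops = 255 - 238 = 17

17


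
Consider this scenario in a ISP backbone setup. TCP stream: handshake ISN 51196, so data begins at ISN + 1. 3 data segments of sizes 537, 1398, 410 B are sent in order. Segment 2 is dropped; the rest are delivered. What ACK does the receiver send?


SYN uses sequence number 51196; first data byte = ISN + 1 = 51197.
Segment 1: SEQ = 51197, len = 537 B, covers [51197, 51733]
Segment 2: SEQ = 51734, len = 1398 B, covers [51734, 53131] [LOST]
Segment 3: SEQ = 53132, len = 410 B, covers [53132, 53541]
In-order data received: bytes [51197, 51733] (segments 1..1).
Segment 2 missing -> gap begins at byte 51734; later segments buffered out of order.
Cumulative ACK = next expected in-order byte = 51197 + 537 = 51734

51734


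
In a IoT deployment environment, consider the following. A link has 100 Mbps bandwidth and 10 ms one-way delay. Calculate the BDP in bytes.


Given: bandwidth = 100 Mbps, delay = 10 ms
BDP in bits = 100 * 10^6 * 10 / 1000
BDP in bits = 1000000
BDP in bytes = 1000000 / 8 = 125000

125000


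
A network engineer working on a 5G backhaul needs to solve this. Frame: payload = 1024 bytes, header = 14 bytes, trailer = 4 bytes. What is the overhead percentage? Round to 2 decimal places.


Given: payload = 1024 B, header = 14 B, trailer = 4 B
Overhead bytes = header + trailer = 14 + 4 = 18
Total frame = payload + overhead = 1024 + 18 = 1042
Overhead % = 18 / 1042 * 100 = 1.7274% -> 1.73% (2 dp)

1.73


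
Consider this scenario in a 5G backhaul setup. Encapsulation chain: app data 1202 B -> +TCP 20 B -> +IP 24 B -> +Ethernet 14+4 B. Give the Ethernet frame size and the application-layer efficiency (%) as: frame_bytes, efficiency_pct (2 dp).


TCP segment = 1202 + 20 = 1222 B
IP packet = 1222 + 24 = 1246 B
Ethernet frame = 1246 + 14 + 4 = 1264 B
Efficiency = app / frame = 1202 / 1264 = 0.950949 = 95.0949% -> 95.09% (2 dp)

1264, 95.09


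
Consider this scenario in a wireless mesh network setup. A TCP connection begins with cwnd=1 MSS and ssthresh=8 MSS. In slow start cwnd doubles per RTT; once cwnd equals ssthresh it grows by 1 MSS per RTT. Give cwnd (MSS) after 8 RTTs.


RTT 0: cwnd = 1 MSS (initial)
RTT 1: cwnd = 2 MSS (slow start, doubled)
RTT 2: cwnd = 4 MSS (slow start, doubled)
RTT 3: cwnd = 8 MSS (slow start, doubled)
RTT 4: cwnd = 9 MSS (congestion avoidance, +1)
RTT 5: cwnd = 10 MSS (congestion avoidance, +1)
RTT 6: cwnd = 11 MSS (congestion avoidance, +1)
RTT 7: cwnd = 12 MSS (congestion avoidance, +1)
RTT 8: cwnd = 13 MSS (congestion avoidance, +1)

13


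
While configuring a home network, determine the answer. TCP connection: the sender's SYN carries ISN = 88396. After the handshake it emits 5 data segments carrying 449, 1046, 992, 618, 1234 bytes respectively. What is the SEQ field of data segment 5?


The SYN occupies sequence number ISN = 88396, so the first data byte is ISN + 1 = 88397.
SEQ of data segment i = (ISN + 1) + sum of payload sizes of segments 1..i-1.
Segment 1: SEQ = 88397, payload = 449 bytes
Segment 2: SEQ = 88846, payload = 1046 bytes
Segment 3: SEQ = 89892, payload = 992 bytes
Segment 4: SEQ = 90884, payload = 618 bytes
Segment 5: SEQ = 91502, payload = 1234 bytes
SEQ of segment 5 = 88397 + 449 + 1046 + 992 + 618 = 91502

91502


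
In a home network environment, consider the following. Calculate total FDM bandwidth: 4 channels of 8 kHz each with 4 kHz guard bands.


Given: 4 channels, 8 kHz each, guard = 4 kHz
Channel bandwidth = 4 * 8 = 32 kHz
Guard bands = 3 gaps * 4 kHz = 12 kHz
Total = 32 + 12 = 44 kHz

44


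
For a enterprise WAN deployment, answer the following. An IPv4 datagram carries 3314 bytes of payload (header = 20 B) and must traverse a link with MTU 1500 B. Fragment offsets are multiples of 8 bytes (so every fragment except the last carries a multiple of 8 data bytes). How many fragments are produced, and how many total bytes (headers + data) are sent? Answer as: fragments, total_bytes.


Max data per non-final fragment = floor((MTU - header)/8)*8 = floor((1500 - 20)/8)*8 = floor(1480/8)*8 = 1480 B
Final fragment needs no 8-byte alignment: it can carry up to MTU - header = 1480 B
Non-final fragments needed = ceil((payload - 1480) / 1480) = ceil(1834/1480) = ceil(1.2392) = 2
Number of fragments = 2 + 1 = 3
Fragment sizes (data): 2 * 1480 B + 354 B (last, 354 <= 1480 OK)
Total bytes sent = payload + n_frags * header = 3314 + 3*20 = 3314 + 60 = 3374 B

3, 3374


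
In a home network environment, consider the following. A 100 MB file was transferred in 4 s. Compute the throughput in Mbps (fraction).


Given: file = 100 MB, time = 4 s
File in Mb = 100 * 8 = 800 Mb
Throughput = 800 / 4 Mbps
Throughput = 200 Mbps

200
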